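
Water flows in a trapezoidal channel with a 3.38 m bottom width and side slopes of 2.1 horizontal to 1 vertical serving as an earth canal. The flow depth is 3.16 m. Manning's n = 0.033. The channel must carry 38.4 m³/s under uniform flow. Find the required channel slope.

With bottom width b = 3.38 m and side slope z = 2.1: A = (b + zy)y = (3.38 + 2.1×3.16)×3.16 = 31.65 m²; P = b + 2y√(1+z²) = 3.38 + 2×3.16×2.326 = 18.08 m.
Hydraulic radius R = A/P = 31.65/18.08 = 1.751 m.
From Manning's equation, S = [nQ / (1 A R^(2/3))]² = [0.033 × 38.4 / (1 × 31.65 × 1.751^(2/3))]² = 0.00076.

S = 0.00076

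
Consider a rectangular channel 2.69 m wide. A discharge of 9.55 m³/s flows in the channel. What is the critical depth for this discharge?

For a rectangular channel, critical depth y_c = (q²/g)^(1/3) where q = Q/b = 9.55/2.69 = 3.55 m²/s.
So y_c = (3.55²/9.81)^(1/3) = 1.09 m.

y_c = 1.09 m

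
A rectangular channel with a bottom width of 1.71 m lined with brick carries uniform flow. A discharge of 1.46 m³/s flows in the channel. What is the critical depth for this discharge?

For a rectangular channel, critical depth y_c = (q²/g)^(1/3) where q = Q/b = 1.46/1.71 = 0.8538 m²/s.
So y_c = (0.8538²/9.81)^(1/3) = 0.42 m.

y_c = 0.42 m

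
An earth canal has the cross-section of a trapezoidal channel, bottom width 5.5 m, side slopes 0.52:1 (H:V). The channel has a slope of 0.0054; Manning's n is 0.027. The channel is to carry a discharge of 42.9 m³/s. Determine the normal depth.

y_n = 2.01 m

Manning's equation rearranged: A R^(2/3) = nQ / (1·√S) = 0.027 × 42.9 / (√0.0054) = 15.76.
Try y = 1.63 m: A R^(2/3) = 11.21 — low.
Try y = 2.55 m: A R^(2/3) = 23.29 — high.
Try y = 2.01 m: A R^(2/3) = 15.76 — matches.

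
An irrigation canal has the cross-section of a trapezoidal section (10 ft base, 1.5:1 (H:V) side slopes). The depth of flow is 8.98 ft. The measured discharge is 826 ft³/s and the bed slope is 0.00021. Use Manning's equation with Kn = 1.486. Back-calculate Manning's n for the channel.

n = 0.016

With bottom width b = 10 ft and side slope z = 1.5: A = (b + zy)y = (10 + 1.5×8.98)×8.98 = 210.8 ft²; P = b + 2y√(1+z²) = 10 + 2×8.98×1.803 = 42.38 ft.
Hydraulic radius R = A/P = 210.8/42.38 = 4.973 ft.
Rearranging Manning's equation: n = (1.486/Q) A R^(2/3) S^(1/2) = (1.486/826) × 210.8 × 4.973^(2/3) × √0.00021 = 0.016.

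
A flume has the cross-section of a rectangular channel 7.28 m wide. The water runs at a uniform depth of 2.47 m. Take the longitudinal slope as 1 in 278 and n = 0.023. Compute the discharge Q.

Flow area A = b·y = 7.28 × 2.47 = 17.98 m². Wetted perimeter P = b + 2y = 7.28 + 2×2.47 = 12.22 m.
Hydraulic radius R = A/P = 17.98/12.22 = 1.471 m.
Manning's equation: Q = (1/n) A R^(2/3) S^(1/2) = (1/0.023) × 17.98 × 1.471^(2/3) × 0.003597^(1/2) = 60.7 m³/s.

Q = 60.7 m³/s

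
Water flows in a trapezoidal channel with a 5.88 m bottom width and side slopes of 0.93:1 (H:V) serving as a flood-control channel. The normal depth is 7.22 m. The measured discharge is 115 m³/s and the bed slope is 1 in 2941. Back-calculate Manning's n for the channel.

n = 0.0339

With bottom width b = 5.88 m and side slope z = 0.93: A = (b + zy)y = (5.88 + 0.93×7.22)×7.22 = 90.93 m²; P = b + 2y√(1+z²) = 5.88 + 2×7.22×1.366 = 25.6 m.
Hydraulic radius R = A/P = 90.93/25.6 = 3.552 m.
Rearranging Manning's equation: n = (1/Q) A R^(2/3) S^(1/2) = (1/115) × 90.93 × 3.552^(2/3) × √0.00034 = 0.0339.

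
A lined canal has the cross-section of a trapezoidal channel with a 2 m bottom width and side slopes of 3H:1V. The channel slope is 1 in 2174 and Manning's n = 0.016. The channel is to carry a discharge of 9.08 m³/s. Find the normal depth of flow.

Manning's equation rearranged: A R^(2/3) = nQ / (1·√S) = 0.016 × 9.08 / (√0.00046) = 6.774.
Trying y = 1.51 m: A R^(2/3) = 8.873 — too large.
Trying y = 1.12 m: A R^(2/3) = 4.555 — too small.
Trying y = 1.34 m: A R^(2/3) = 6.777 — matches.

y_n = 1.34 m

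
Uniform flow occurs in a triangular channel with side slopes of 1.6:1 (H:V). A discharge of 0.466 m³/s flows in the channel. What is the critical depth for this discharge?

At critical depth, Q² T / (g A³) = 1, i.e. A³/T = Q²/g = 0.466²/9.81 = 0.02214.
Trying y = 0.348 m: A³/T = 0.006533 — too small.
Trying y = 0.444 m: A³/T = 0.02209 — ≈ 0.02214.

y_c = 0.444 m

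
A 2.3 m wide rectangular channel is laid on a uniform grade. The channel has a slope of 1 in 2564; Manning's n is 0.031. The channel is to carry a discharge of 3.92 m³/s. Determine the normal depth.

Manning's equation rearranged: A R^(2/3) = nQ / (1·√S) = 0.031 × 3.92 / (√0.00039) = 6.153.
Trying y = 3.86 m: A R^(2/3) = 8.19 — too large.
Trying y = 2.19 m: A R^(2/3) = 4.173 — too small.
Trying y = 3.02 m: A R^(2/3) = 6.149 — ≈ 6.153.

y_n = 3.02 m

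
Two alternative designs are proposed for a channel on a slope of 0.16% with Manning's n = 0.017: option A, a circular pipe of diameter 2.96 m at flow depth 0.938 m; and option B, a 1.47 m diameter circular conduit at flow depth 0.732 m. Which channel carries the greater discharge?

channel A

Channel A: For a circular section of diameter D = 2.96 m at depth y = 0.938 m, the central angle is θ = 2 arccos(1 − 2y/D) = 2.392 rad. Then A = (D²/8)(θ − sin θ) = 1.873 m² and P = Dθ/2 = 3.54 m. Hydraulic radius R = A/P = 1.873/3.54 = 0.5291 m. Q_A = (1/0.017)·1.873·0.5291^(2/3)·√0.0016 = 2.883 m³/s.
Channel B: For a circular section of diameter D = 1.47 m at depth y = 0.732 m, the central angle is θ = 2 arccos(1 − 2y/D) = 3.133 rad. Then A = (D²/8)(θ − sin θ) = 0.8442 m² and P = Dθ/2 = 2.303 m. Hydraulic radius R = A/P = 0.8442/2.303 = 0.3665 m. Q_B = (1/0.017)·0.8442·0.3665^(2/3)·√0.0016 = 1.017 m³/s.
Q_A = 2.883 m³/s vs Q_B = 1.017 m³/s, so channel A carries more.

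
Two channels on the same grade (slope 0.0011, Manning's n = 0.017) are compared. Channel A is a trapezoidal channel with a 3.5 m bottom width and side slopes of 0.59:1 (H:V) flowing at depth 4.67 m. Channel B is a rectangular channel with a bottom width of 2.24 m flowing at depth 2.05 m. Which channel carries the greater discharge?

channel A

Channel A: With bottom width b = 3.5 m and side slope z = 0.59: A = (b + zy)y = (3.5 + 0.59×4.67)×4.67 = 29.21 m²; P = b + 2y√(1+z²) = 3.5 + 2×4.67×1.161 = 14.34 m. Hydraulic radius R = A/P = 29.21/14.34 = 2.036 m. Q_A = (1/0.017)·29.21·2.036^(2/3)·√0.0011 = 91.57 m³/s.
Channel B: Flow area A = b·y = 2.24 × 2.05 = 4.592 m². Wetted perimeter P = b + 2y = 2.24 + 2×2.05 = 6.34 m. Hydraulic radius R = A/P = 4.592/6.34 = 0.7243 m. Q_B = (1/0.017)·4.592·0.7243^(2/3)·√0.0011 = 7.225 m³/s.
Q_A = 91.57 m³/s vs Q_B = 7.225 m³/s, so channel A carries more.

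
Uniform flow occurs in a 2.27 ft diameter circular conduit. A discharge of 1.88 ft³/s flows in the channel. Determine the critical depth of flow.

At critical depth, Q² T / (g A³) = 1, i.e. A³/T = Q²/g = 1.88²/32.2 = 0.1098.
Try y = 0.522 ft: A³/T = 0.1819 — high.
Try y = 0.459 ft: A³/T = 0.11 — ≈ 0.1098.

y_c = 0.459 ft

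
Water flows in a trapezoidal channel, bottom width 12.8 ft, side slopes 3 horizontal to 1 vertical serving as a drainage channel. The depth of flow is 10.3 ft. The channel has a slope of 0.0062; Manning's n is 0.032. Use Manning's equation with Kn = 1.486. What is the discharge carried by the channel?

Q = 5300 ft³/s

With bottom width b = 12.8 ft and side slope z = 3: A = (b + zy)y = (12.8 + 3×10.3)×10.3 = 450.1 ft²; P = b + 2y√(1+z²) = 12.8 + 2×10.3×3.162 = 77.94 ft.
Hydraulic radius R = A/P = 450.1/77.94 = 5.775 ft.
Manning's equation: Q = (1.486/n) A R^(2/3) S^(1/2) = (1.486/0.032) × 450.1 × 5.775^(2/3) × 0.0062^(1/2) = 5300 ft³/s.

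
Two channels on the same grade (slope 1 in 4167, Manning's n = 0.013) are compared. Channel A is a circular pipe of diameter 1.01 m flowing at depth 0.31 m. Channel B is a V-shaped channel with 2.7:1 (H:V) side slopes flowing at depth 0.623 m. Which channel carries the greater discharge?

Channel A: For a circular section of diameter D = 1.01 m at depth y = 0.31 m, the central angle is θ = 2 arccos(1 − 2y/D) = 2.349 rad. Then A = (D²/8)(θ − sin θ) = 0.2087 m² and P = Dθ/2 = 1.186 m. Hydraulic radius R = A/P = 0.2087/1.186 = 0.1759 m. Q_A = (1/0.013)·0.2087·0.1759^(2/3)·√0.00024 = 0.07806 m³/s.
Channel B: For a triangular section with side slope z = 2.7: A = zy² = 2.7×0.623² = 1.048 m²; P = 2y√(1+z²) = 2×0.623×2.879 = 3.588 m. Hydraulic radius R = A/P = 1.048/3.588 = 0.2921 m. Q_B = (1/0.013)·1.048·0.2921^(2/3)·√0.00024 = 0.5498 m³/s.
Q_A = 0.07806 m³/s vs Q_B = 0.5498 m³/s, so channel B carries more.

channel B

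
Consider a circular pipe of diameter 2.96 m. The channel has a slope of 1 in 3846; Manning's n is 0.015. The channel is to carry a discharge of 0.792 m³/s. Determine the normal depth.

Manning's equation rearranged: A R^(2/3) = nQ / (1·√S) = 0.015 × 0.792 / (√0.00026) = 0.7368.
Trying y = 0.917 m: A R^(2/3) = 1.173 — too large.
Trying y = 0.519 m: A R^(2/3) = 0.3772 — too small.
Trying y = 0.723 m: A R^(2/3) = 0.7364 — ≈ 0.7368.

y_n = 0.723 m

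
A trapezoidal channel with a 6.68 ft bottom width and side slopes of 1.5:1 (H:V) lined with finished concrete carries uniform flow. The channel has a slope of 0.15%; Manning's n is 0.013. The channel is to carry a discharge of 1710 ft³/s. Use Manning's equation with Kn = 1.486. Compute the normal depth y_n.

y_n = 7.97 ft

Manning's equation rearranged: A R^(2/3) = nQ / (1.486·√S) = 0.013 × 1710 / (1.486 × √0.0015) = 386.3.
Trying y = 9.21 ft: A R^(2/3) = 532.1 — over.
Trying y = 6.86 ft: A R^(2/3) = 278.8 — short.
Trying y = 7.97 ft: A R^(2/3) = 386.2 — matches.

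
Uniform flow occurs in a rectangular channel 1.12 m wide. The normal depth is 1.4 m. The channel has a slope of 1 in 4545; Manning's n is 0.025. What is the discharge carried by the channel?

Q = 0.505 m³/s

Flow area A = b·y = 1.12 × 1.4 = 1.568 m². Wetted perimeter P = b + 2y = 1.12 + 2×1.4 = 3.92 m.
Hydraulic radius R = A/P = 1.568/3.92 = 0.4 m.
Manning's equation: Q = (1/n) A R^(2/3) S^(1/2) = (1/0.025) × 1.568 × 0.4^(2/3) × 0.00022^(1/2) = 0.505 m³/s.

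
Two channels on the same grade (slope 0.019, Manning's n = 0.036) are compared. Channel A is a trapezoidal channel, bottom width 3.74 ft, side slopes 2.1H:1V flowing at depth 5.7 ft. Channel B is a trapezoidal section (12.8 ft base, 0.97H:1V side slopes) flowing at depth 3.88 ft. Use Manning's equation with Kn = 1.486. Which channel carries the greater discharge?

channel A

Channel A: With bottom width b = 3.74 ft and side slope z = 2.1: A = (b + zy)y = (3.74 + 2.1×5.7)×5.7 = 89.55 ft²; P = b + 2y√(1+z²) = 3.74 + 2×5.7×2.326 = 30.26 ft. Hydraulic radius R = A/P = 89.55/30.26 = 2.96 ft. Q_A = (1.486/0.036)·89.55·2.96^(2/3)·√0.019 = 1050 ft³/s.
Channel B: With bottom width b = 12.8 ft and side slope z = 0.97: A = (b + zy)y = (12.8 + 0.97×3.88)×3.88 = 64.27 ft²; P = b + 2y√(1+z²) = 12.8 + 2×3.88×1.393 = 23.61 ft. Hydraulic radius R = A/P = 64.27/23.61 = 2.722 ft. Q_B = (1.486/0.036)·64.27·2.722^(2/3)·√0.019 = 712.8 ft³/s.
Q_A = 1050 ft³/s vs Q_B = 712.8 ft³/s, so channel A carries more.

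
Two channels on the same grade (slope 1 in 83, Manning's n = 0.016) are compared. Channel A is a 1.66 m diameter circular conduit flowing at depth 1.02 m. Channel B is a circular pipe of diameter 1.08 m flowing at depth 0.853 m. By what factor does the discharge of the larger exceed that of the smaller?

2.27

Channel A: For a circular section of diameter D = 1.66 m at depth y = 1.02 m, the central angle is θ = 2 arccos(1 − 2y/D) = 3.604 rad. Then A = (D²/8)(θ − sin θ) = 1.395 m² and P = Dθ/2 = 2.991 m. Hydraulic radius R = A/P = 1.395/2.991 = 0.4663 m. Q_A = (1/0.016)·1.395·0.4663^(2/3)·√0.01205 = 5.754 m³/s.
Channel B: For a circular section of diameter D = 1.08 m at depth y = 0.853 m, the central angle is θ = 2 arccos(1 − 2y/D) = 4.378 rad. Then A = (D²/8)(θ − sin θ) = 0.7761 m² and P = Dθ/2 = 2.364 m. Hydraulic radius R = A/P = 0.7761/2.364 = 0.3283 m. Q_B = (1/0.016)·0.7761·0.3283^(2/3)·√0.01205 = 2.533 m³/s.
The larger discharge is 5.754 m³/s and the smaller is 2.533 m³/s; the ratio is 2.27.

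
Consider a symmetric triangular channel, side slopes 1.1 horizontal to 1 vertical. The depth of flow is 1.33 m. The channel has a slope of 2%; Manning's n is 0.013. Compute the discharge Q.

Q = 13.2 m³/s

For a triangular section with side slope z = 1.1: A = zy² = 1.1×1.33² = 1.946 m²; P = 2y√(1+z²) = 2×1.33×1.487 = 3.954 m.
Hydraulic radius R = A/P = 1.946/3.954 = 0.4921 m.
Manning's equation: Q = (1/n) A R^(2/3) S^(1/2) = (1/0.013) × 1.946 × 0.4921^(2/3) × 0.02^(1/2) = 13.2 m³/s.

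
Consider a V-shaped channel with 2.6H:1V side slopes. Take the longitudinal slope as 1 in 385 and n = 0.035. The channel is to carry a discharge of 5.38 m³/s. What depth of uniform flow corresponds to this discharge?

y_n = 1.38 m

Manning's equation rearranged: A R^(2/3) = nQ / (1·√S) = 0.035 × 5.38 / (√0.002597) = 3.695.
At y = 1.68 m: A R^(2/3) = 6.239 — over.
At y = 1.02 m: A R^(2/3) = 1.649 — short.
At y = 1.38 m: A R^(2/3) = 3.693 — matches.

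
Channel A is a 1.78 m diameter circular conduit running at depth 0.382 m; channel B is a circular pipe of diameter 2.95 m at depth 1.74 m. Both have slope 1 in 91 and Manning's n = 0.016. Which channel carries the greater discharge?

channel B

Channel A: For a circular section of diameter D = 1.78 m at depth y = 0.382 m, the central angle is θ = 2 arccos(1 − 2y/D) = 1.927 rad. Then A = (D²/8)(θ − sin θ) = 0.3918 m² and P = Dθ/2 = 1.715 m. Hydraulic radius R = A/P = 0.3918/1.715 = 0.2285 m. Q_A = (1/0.016)·0.3918·0.2285^(2/3)·√0.01099 = 0.9595 m³/s.
Channel B: For a circular section of diameter D = 2.95 m at depth y = 1.74 m, the central angle is θ = 2 arccos(1 − 2y/D) = 3.503 rad. Then A = (D²/8)(θ − sin θ) = 4.195 m² and P = Dθ/2 = 5.167 m. Hydraulic radius R = A/P = 4.195/5.167 = 0.8119 m. Q_B = (1/0.016)·4.195·0.8119^(2/3)·√0.01099 = 23.92 m³/s.
Q_A = 0.9595 m³/s vs Q_B = 23.92 m³/s, so channel B carries more.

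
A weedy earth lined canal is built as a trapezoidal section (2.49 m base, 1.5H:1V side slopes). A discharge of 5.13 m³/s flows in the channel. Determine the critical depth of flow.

At critical depth, Q² T / (g A³) = 1, i.e. A³/T = Q²/g = 5.13²/9.81 = 2.683.
Trying y = 0.522 m: A³/T = 1.23 — too small.
Trying y = 0.781 m: A³/T = 4.839 — too large.
Trying y = 0.658 m: A³/T = 2.683 — matches.

y_c = 0.658 m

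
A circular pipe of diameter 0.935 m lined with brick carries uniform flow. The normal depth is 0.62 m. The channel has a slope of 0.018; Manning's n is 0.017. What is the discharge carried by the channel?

For a circular section of diameter D = 0.935 m at depth y = 0.62 m, the central angle is θ = 2 arccos(1 − 2y/D) = 3.806 rad. Then A = (D²/8)(θ − sin θ) = 0.4833 m² and P = Dθ/2 = 1.779 m.
Hydraulic radius R = A/P = 0.4833/1.779 = 0.2716 m.
Manning's equation: Q = (1/n) A R^(2/3) S^(1/2) = (1/0.017) × 0.4833 × 0.2716^(2/3) × 0.018^(1/2) = 1.6 m³/s.

Q = 1.6 m³/s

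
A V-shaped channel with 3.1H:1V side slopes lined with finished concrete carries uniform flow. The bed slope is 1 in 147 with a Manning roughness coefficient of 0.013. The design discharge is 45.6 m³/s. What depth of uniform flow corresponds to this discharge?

y_n = 1.65 m

Manning's equation rearranged: A R^(2/3) = nQ / (1·√S) = 0.013 × 45.6 / (√0.006803) = 7.187.
At y = 1.3 m: A R^(2/3) = 3.804 — low.
At y = 1.65 m: A R^(2/3) = 7.183 — close enough.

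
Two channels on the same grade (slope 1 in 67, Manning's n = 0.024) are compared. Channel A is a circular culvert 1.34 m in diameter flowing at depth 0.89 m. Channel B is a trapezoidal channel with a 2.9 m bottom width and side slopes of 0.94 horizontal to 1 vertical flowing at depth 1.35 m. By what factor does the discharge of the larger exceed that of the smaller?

Channel A: For a circular section of diameter D = 1.34 m at depth y = 0.89 m, the central angle is θ = 2 arccos(1 − 2y/D) = 3.811 rad. Then A = (D²/8)(θ − sin θ) = 0.9945 m² and P = Dθ/2 = 2.553 m. Hydraulic radius R = A/P = 0.9945/2.553 = 0.3895 m. Q_A = (1/0.024)·0.9945·0.3895^(2/3)·√0.01493 = 2.7 m³/s.
Channel B: With bottom width b = 2.9 m and side slope z = 0.94: A = (b + zy)y = (2.9 + 0.94×1.35)×1.35 = 5.628 m²; P = b + 2y√(1+z²) = 2.9 + 2×1.35×1.372 = 6.606 m. Hydraulic radius R = A/P = 5.628/6.606 = 0.852 m. Q_B = (1/0.024)·5.628·0.852^(2/3)·√0.01493 = 25.75 m³/s.
The larger discharge is 25.75 m³/s and the smaller is 2.7 m³/s; the ratio is 9.54.

9.54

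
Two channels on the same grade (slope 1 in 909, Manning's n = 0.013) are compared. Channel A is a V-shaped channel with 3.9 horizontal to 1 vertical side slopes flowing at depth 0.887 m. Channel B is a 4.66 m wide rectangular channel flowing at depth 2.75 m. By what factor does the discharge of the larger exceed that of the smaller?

Channel A: For a triangular section with side slope z = 3.9: A = zy² = 3.9×0.887² = 3.068 m²; P = 2y√(1+z²) = 2×0.887×4.026 = 7.142 m. Hydraulic radius R = A/P = 3.068/7.142 = 0.4296 m. Q_A = (1/0.013)·3.068·0.4296^(2/3)·√0.0011 = 4.457 m³/s.
Channel B: Flow area A = b·y = 4.66 × 2.75 = 12.82 m². Wetted perimeter P = b + 2y = 4.66 + 2×2.75 = 10.16 m. Hydraulic radius R = A/P = 12.82/10.16 = 1.261 m. Q_B = (1/0.013)·12.82·1.261^(2/3)·√0.0011 = 38.17 m³/s.
The larger discharge is 38.17 m³/s and the smaller is 4.457 m³/s; the ratio is 8.56.

8.56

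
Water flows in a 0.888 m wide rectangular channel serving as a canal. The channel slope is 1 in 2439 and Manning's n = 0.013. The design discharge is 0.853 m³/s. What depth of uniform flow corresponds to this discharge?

y_n = 1.29 m

Manning's equation rearranged: A R^(2/3) = nQ / (1·√S) = 0.013 × 0.853 / (√0.00041) = 0.5476.
Trying y = 0.919 m: A R^(2/3) = 0.3652 — low.
Trying y = 1.54 m: A R^(2/3) = 0.6722 — high.
Trying y = 1.29 m: A R^(2/3) = 0.5474 — close enough.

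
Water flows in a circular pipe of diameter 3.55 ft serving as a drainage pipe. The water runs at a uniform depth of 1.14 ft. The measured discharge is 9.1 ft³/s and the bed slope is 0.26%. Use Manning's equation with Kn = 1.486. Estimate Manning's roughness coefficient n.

n = 0.017

For a circular section of diameter D = 3.55 ft at depth y = 1.14 ft, the central angle is θ = 2 arccos(1 − 2y/D) = 2.41 rad. Then A = (D²/8)(θ − sin θ) = 2.744 ft² and P = Dθ/2 = 4.278 ft.
Hydraulic radius R = A/P = 2.744/4.278 = 0.6414 ft.
Rearranging Manning's equation: n = (1.486/Q) A R^(2/3) S^(1/2) = (1.486/9.1) × 2.744 × 0.6414^(2/3) × √0.0026 = 0.017.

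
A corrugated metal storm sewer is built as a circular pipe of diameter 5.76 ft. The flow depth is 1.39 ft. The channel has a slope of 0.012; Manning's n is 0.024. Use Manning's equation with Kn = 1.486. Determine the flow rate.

For a circular section of diameter D = 5.76 ft at depth y = 1.39 ft, the central angle is θ = 2 arccos(1 − 2y/D) = 2.054 rad. Then A = (D²/8)(θ − sin θ) = 4.846 ft² and P = Dθ/2 = 5.916 ft.
Hydraulic radius R = A/P = 4.846/5.916 = 0.8192 ft.
Manning's equation: Q = (1.486/n) A R^(2/3) S^(1/2) = (1.486/0.024) × 4.846 × 0.8192^(2/3) × 0.012^(1/2) = 28.8 ft³/s.

Q = 28.8 ft³/s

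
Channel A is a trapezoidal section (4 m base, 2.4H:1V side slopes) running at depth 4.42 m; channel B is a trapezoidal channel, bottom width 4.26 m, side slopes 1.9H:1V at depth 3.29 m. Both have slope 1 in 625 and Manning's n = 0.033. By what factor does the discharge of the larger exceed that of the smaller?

Channel A: With bottom width b = 4 m and side slope z = 2.4: A = (b + zy)y = (4 + 2.4×4.42)×4.42 = 64.57 m²; P = b + 2y√(1+z²) = 4 + 2×4.42×2.6 = 26.98 m. Hydraulic radius R = A/P = 64.57/26.98 = 2.393 m. Q_A = (1/0.033)·64.57·2.393^(2/3)·√0.0016 = 140 m³/s.
Channel B: With bottom width b = 4.26 m and side slope z = 1.9: A = (b + zy)y = (4.26 + 1.9×3.29)×3.29 = 34.58 m²; P = b + 2y√(1+z²) = 4.26 + 2×3.29×2.147 = 18.39 m. Hydraulic radius R = A/P = 34.58/18.39 = 1.881 m. Q_B = (1/0.033)·34.58·1.881^(2/3)·√0.0016 = 63.86 m³/s.
The larger discharge is 140 m³/s and the smaller is 63.86 m³/s; the ratio is 2.19.

2.19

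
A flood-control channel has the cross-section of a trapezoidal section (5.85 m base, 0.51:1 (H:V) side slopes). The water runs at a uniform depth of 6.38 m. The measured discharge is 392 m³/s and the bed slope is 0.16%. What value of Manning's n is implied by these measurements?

With bottom width b = 5.85 m and side slope z = 0.51: A = (b + zy)y = (5.85 + 0.51×6.38)×6.38 = 58.08 m²; P = b + 2y√(1+z²) = 5.85 + 2×6.38×1.123 = 20.17 m.
Hydraulic radius R = A/P = 58.08/20.17 = 2.879 m.
Rearranging Manning's equation: n = (1/Q) A R^(2/3) S^(1/2) = (1/392) × 58.08 × 2.879^(2/3) × √0.0016 = 0.012.

n = 0.012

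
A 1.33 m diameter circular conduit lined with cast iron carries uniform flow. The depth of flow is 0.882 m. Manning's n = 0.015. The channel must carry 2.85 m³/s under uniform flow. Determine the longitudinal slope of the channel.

S = 0.00679

For a circular section of diameter D = 1.33 m at depth y = 0.882 m, the central angle is θ = 2 arccos(1 − 2y/D) = 3.806 rad. Then A = (D²/8)(θ − sin θ) = 0.978 m² and P = Dθ/2 = 2.531 m.
Hydraulic radius R = A/P = 0.978/2.531 = 0.3864 m.
From Manning's equation, S = [nQ / (1 A R^(2/3))]² = [0.015 × 2.85 / (1 × 0.978 × 0.3864^(2/3))]² = 0.00679.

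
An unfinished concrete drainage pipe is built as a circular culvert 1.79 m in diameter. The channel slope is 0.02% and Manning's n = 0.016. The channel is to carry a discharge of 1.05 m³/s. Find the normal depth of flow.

Manning's equation rearranged: A R^(2/3) = nQ / (1·√S) = 0.016 × 1.05 / (√0.0002) = 1.188.
At y = 1.45 m: A R^(2/3) = 1.456 — over.
At y = 1.22 m: A R^(2/3) = 1.19 — close enough.

y_n = 1.22 m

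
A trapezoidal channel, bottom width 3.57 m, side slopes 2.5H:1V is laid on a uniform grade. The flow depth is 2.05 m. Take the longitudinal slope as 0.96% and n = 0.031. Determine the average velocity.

V = 3.61 m/s

With bottom width b = 3.57 m and side slope z = 2.5: A = (b + zy)y = (3.57 + 2.5×2.05)×2.05 = 17.82 m²; P = b + 2y√(1+z²) = 3.57 + 2×2.05×2.693 = 14.61 m.
Hydraulic radius R = A/P = 17.82/14.61 = 1.22 m.
From Manning's equation, V = (1/n) R^(2/3) S^(1/2) = (1/0.031) × 1.22^(2/3) × 0.0096^(1/2) = 3.61 m/s.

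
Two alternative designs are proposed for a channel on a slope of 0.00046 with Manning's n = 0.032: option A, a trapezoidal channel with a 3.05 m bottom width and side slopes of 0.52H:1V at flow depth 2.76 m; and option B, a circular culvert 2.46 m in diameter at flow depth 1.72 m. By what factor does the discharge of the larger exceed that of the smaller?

5.22

Channel A: With bottom width b = 3.05 m and side slope z = 0.52: A = (b + zy)y = (3.05 + 0.52×2.76)×2.76 = 12.38 m²; P = b + 2y√(1+z²) = 3.05 + 2×2.76×1.127 = 9.272 m. Hydraulic radius R = A/P = 12.38/9.272 = 1.335 m. Q_A = (1/0.032)·12.38·1.335^(2/3)·√0.00046 = 10.06 m³/s.
Channel B: For a circular section of diameter D = 2.46 m at depth y = 1.72 m, the central angle is θ = 2 arccos(1 − 2y/D) = 3.961 rad. Then A = (D²/8)(θ − sin θ) = 3.549 m² and P = Dθ/2 = 4.872 m. Hydraulic radius R = A/P = 3.549/4.872 = 0.7285 m. Q_B = (1/0.032)·3.549·0.7285^(2/3)·√0.00046 = 1.926 m³/s.
The larger discharge is 10.06 m³/s and the smaller is 1.926 m³/s; the ratio is 5.22.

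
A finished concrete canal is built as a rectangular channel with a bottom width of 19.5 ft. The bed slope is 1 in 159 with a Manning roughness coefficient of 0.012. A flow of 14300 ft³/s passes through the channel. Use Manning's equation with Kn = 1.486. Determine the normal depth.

Manning's equation rearranged: A R^(2/3) = nQ / (1.486·√S) = 0.012 × 14300 / (1.486 × √0.006289) = 1456.
Trying y = 16.7 ft: A R^(2/3) = 1094 — too small.
Trying y = 21.1 ft: A R^(2/3) = 1458 — close enough.

y_n = 21.1 ft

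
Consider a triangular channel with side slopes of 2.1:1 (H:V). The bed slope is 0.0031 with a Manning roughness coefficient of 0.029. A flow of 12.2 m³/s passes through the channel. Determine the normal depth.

Manning's equation rearranged: A R^(2/3) = nQ / (1·√S) = 0.029 × 12.2 / (√0.0031) = 6.354.
Try y = 1.27 m: A R^(2/3) = 2.338 — too small.
Try y = 2.17 m: A R^(2/3) = 9.754 — too large.
Try y = 1.85 m: A R^(2/3) = 6.374 — close enough.

y_n = 1.85 m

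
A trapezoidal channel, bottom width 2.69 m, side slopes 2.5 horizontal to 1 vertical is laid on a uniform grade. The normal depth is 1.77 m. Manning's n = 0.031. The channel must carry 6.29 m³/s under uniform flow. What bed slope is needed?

S = 0.00023

With bottom width b = 2.69 m and side slope z = 2.5: A = (b + zy)y = (2.69 + 2.5×1.77)×1.77 = 12.59 m²; P = b + 2y√(1+z²) = 2.69 + 2×1.77×2.693 = 12.22 m.
Hydraulic radius R = A/P = 12.59/12.22 = 1.03 m.
From Manning's equation, S = [nQ / (1 A R^(2/3))]² = [0.031 × 6.29 / (1 × 12.59 × 1.03^(2/3))]² = 0.00023.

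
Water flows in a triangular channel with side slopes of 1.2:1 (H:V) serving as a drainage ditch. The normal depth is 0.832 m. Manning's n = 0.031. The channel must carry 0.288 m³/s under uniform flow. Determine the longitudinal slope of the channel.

S = 0.000529

For a triangular section with side slope z = 1.2: A = zy² = 1.2×0.832² = 0.8307 m²; P = 2y√(1+z²) = 2×0.832×1.562 = 2.599 m.
Hydraulic radius R = A/P = 0.8307/2.599 = 0.3196 m.
From Manning's equation, S = [nQ / (1 A R^(2/3))]² = [0.031 × 0.288 / (1 × 0.8307 × 0.3196^(2/3))]² = 0.000529.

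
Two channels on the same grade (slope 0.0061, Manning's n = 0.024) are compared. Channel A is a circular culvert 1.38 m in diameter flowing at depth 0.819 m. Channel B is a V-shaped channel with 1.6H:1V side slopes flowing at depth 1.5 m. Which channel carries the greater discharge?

channel B

Channel A: For a circular section of diameter D = 1.38 m at depth y = 0.819 m, the central angle is θ = 2 arccos(1 − 2y/D) = 3.518 rad. Then A = (D²/8)(θ − sin θ) = 0.9248 m² and P = Dθ/2 = 2.427 m. Hydraulic radius R = A/P = 0.9248/2.427 = 0.381 m. Q_A = (1/0.024)·0.9248·0.381^(2/3)·√0.0061 = 1.582 m³/s.
Channel B: For a triangular section with side slope z = 1.6: A = zy² = 1.6×1.5² = 3.6 m²; P = 2y√(1+z²) = 2×1.5×1.887 = 5.66 m. Hydraulic radius R = A/P = 3.6/5.66 = 0.636 m. Q_B = (1/0.024)·3.6·0.636^(2/3)·√0.0061 = 8.664 m³/s.
Q_A = 1.582 m³/s vs Q_B = 8.664 m³/s, so channel B carries more.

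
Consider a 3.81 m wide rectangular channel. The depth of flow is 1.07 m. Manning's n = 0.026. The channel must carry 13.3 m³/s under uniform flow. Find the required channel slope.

S = 0.0119

Flow area A = b·y = 3.81 × 1.07 = 4.077 m². Wetted perimeter P = b + 2y = 3.81 + 2×1.07 = 5.95 m.
Hydraulic radius R = A/P = 4.077/5.95 = 0.6852 m.
From Manning's equation, S = [nQ / (1 A R^(2/3))]² = [0.026 × 13.3 / (1 × 4.077 × 0.6852^(2/3))]² = 0.0119.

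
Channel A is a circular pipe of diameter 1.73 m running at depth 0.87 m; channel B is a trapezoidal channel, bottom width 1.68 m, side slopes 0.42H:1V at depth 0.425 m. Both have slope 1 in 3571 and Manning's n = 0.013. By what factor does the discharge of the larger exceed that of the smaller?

1.9

Channel A: For a circular section of diameter D = 1.73 m at depth y = 0.87 m, the central angle is θ = 2 arccos(1 − 2y/D) = 3.153 rad. Then A = (D²/8)(θ − sin θ) = 1.184 m² and P = Dθ/2 = 2.727 m. Hydraulic radius R = A/P = 1.184/2.727 = 0.4341 m. Q_A = (1/0.013)·1.184·0.4341^(2/3)·√0.00028 = 0.8737 m³/s.
Channel B: With bottom width b = 1.68 m and side slope z = 0.42: A = (b + zy)y = (1.68 + 0.42×0.425)×0.425 = 0.7899 m²; P = b + 2y√(1+z²) = 1.68 + 2×0.425×1.085 = 2.602 m. Hydraulic radius R = A/P = 0.7899/2.602 = 0.3036 m. Q_B = (1/0.013)·0.7899·0.3036^(2/3)·√0.00028 = 0.4593 m³/s.
The larger discharge is 0.8737 m³/s and the smaller is 0.4593 m³/s; the ratio is 1.9.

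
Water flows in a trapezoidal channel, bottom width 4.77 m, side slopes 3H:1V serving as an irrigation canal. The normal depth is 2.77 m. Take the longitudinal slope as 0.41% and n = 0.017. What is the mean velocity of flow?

V = 5.21 m/s

With bottom width b = 4.77 m and side slope z = 3: A = (b + zy)y = (4.77 + 3×2.77)×2.77 = 36.23 m²; P = b + 2y√(1+z²) = 4.77 + 2×2.77×3.162 = 22.29 m.
Hydraulic radius R = A/P = 36.23/22.29 = 1.626 m.
From Manning's equation, V = (1/n) R^(2/3) S^(1/2) = (1/0.017) × 1.626^(2/3) × 0.0041^(1/2) = 5.21 m/s.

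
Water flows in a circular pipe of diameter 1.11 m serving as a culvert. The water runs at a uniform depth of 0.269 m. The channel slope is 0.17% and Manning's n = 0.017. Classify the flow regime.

subcritical

For a circular section of diameter D = 1.11 m at depth y = 0.269 m, the central angle is θ = 2 arccos(1 − 2y/D) = 2.059 rad. Then A = (D²/8)(θ − sin θ) = 0.1811 m² and P = Dθ/2 = 1.143 m.
Hydraulic radius R = A/P = 0.1811/1.143 = 0.1585 m.
V = (1/n) R^(2/3) √S = (1/0.017) × 0.1585^(2/3) × √0.0017 = 0.7102 m/s. Hydraulic depth D_h = A/T = 0.1811/0.9513 = 0.1903 m.
Froude number Fr = V/√(g·D_h) = 0.7102/√(9.81×0.1903) = 0.52, which is less than 1, so the flow is subcritical.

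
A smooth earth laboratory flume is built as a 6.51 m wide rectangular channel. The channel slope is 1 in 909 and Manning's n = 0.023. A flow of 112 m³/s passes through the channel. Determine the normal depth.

y_n = 7.01 m

Manning's equation rearranged: A R^(2/3) = nQ / (1·√S) = 0.023 × 112 / (√0.0011) = 77.67.
Trying y = 6.05 m: A R^(2/3) = 64.92 — too small.
Trying y = 8.93 m: A R^(2/3) = 103.8 — too large.
Trying y = 7.01 m: A R^(2/3) = 77.73 — matches.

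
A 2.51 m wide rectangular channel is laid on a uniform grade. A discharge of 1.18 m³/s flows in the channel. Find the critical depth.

For a rectangular channel, critical depth y_c = (q²/g)^(1/3) where q = Q/b = 1.18/2.51 = 0.4701 m²/s.
So y_c = (0.4701²/9.81)^(1/3) = 0.282 m.

y_c = 0.282 m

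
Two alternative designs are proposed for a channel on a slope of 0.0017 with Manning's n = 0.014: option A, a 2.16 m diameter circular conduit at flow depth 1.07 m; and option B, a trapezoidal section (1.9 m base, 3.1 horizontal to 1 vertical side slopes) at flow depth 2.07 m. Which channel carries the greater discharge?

channel B

Channel A: For a circular section of diameter D = 2.16 m at depth y = 1.07 m, the central angle is θ = 2 arccos(1 − 2y/D) = 3.123 rad. Then A = (D²/8)(θ − sin θ) = 1.811 m² and P = Dθ/2 = 3.373 m. Hydraulic radius R = A/P = 1.811/3.373 = 0.5368 m. Q_A = (1/0.014)·1.811·0.5368^(2/3)·√0.0017 = 3.522 m³/s.
Channel B: With bottom width b = 1.9 m and side slope z = 3.1: A = (b + zy)y = (1.9 + 3.1×2.07)×2.07 = 17.22 m²; P = b + 2y√(1+z²) = 1.9 + 2×2.07×3.257 = 15.39 m. Hydraulic radius R = A/P = 17.22/15.39 = 1.119 m. Q_B = (1/0.014)·17.22·1.119^(2/3)·√0.0017 = 54.65 m³/s.
Q_A = 3.522 m³/s vs Q_B = 54.65 m³/s, so channel B carries more.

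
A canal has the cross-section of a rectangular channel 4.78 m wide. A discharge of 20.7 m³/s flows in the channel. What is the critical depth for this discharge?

y_c = 1.24 m

For a rectangular channel, critical depth y_c = (q²/g)^(1/3) where q = Q/b = 20.7/4.78 = 4.331 m²/s.
So y_c = (4.331²/9.81)^(1/3) = 1.24 m.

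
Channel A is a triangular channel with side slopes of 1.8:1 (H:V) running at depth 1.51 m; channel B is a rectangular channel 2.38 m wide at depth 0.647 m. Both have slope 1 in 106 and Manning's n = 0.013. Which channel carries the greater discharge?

channel A

Channel A: For a triangular section with side slope z = 1.8: A = zy² = 1.8×1.51² = 4.104 m²; P = 2y√(1+z²) = 2×1.51×2.059 = 6.219 m. Hydraulic radius R = A/P = 4.104/6.219 = 0.66 m. Q_A = (1/0.013)·4.104·0.66^(2/3)·√0.009434 = 23.24 m³/s.
Channel B: Flow area A = b·y = 2.38 × 0.647 = 1.54 m². Wetted perimeter P = b + 2y = 2.38 + 2×0.647 = 3.674 m. Hydraulic radius R = A/P = 1.54/3.674 = 0.4191 m. Q_B = (1/0.013)·1.54·0.4191^(2/3)·√0.009434 = 6.443 m³/s.
Q_A = 23.24 m³/s vs Q_B = 6.443 m³/s, so channel A carries more.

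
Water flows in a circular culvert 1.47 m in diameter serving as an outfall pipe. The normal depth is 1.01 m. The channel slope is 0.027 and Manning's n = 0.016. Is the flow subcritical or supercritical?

For a circular section of diameter D = 1.47 m at depth y = 1.01 m, the central angle is θ = 2 arccos(1 − 2y/D) = 3.909 rad. Then A = (D²/8)(θ − sin θ) = 1.243 m² and P = Dθ/2 = 2.873 m.
Hydraulic radius R = A/P = 1.243/2.873 = 0.4327 m.
V = (1/n) R^(2/3) √S = (1/0.016) × 0.4327^(2/3) × √0.027 = 5.876 m/s. Hydraulic depth D_h = A/T = 1.243/1.363 = 0.9119 m.
Froude number Fr = V/√(g·D_h) = 5.876/√(9.81×0.9119) = 1.96, which is greater than 1, so the flow is supercritical.

supercritical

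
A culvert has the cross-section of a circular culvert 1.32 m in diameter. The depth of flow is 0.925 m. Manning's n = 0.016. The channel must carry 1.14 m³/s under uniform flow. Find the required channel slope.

For a circular section of diameter D = 1.32 m at depth y = 0.925 m, the central angle is θ = 2 arccos(1 − 2y/D) = 3.968 rad. Then A = (D²/8)(θ − sin θ) = 1.024 m² and P = Dθ/2 = 2.619 m.
Hydraulic radius R = A/P = 1.024/2.619 = 0.3912 m.
From Manning's equation, S = [nQ / (1 A R^(2/3))]² = [0.016 × 1.14 / (1 × 1.024 × 0.3912^(2/3))]² = 0.00111.

S = 0.00111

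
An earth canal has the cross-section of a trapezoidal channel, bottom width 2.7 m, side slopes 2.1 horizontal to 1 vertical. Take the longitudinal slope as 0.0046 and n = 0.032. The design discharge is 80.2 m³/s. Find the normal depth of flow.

y_n = 3.02 m

Manning's equation rearranged: A R^(2/3) = nQ / (1·√S) = 0.032 × 80.2 / (√0.0046) = 37.84.
At y = 2.48 m: A R^(2/3) = 24.28 — too small.
At y = 3.3 m: A R^(2/3) = 46.33 — too large.
At y = 3.02 m: A R^(2/3) = 37.83 — close enough.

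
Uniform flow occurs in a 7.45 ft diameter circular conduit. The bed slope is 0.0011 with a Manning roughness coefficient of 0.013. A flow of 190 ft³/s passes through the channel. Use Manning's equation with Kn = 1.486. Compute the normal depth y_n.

Manning's equation rearranged: A R^(2/3) = nQ / (1.486·√S) = 0.013 × 190 / (1.486 × √0.0011) = 50.12.
Try y = 6.1 ft: A R^(2/3) = 65.93 — too large.
Try y = 4.13 ft: A R^(2/3) = 39.15 — too small.
Try y = 4.86 ft: A R^(2/3) = 50.17 — close enough.

y_n = 4.86 ft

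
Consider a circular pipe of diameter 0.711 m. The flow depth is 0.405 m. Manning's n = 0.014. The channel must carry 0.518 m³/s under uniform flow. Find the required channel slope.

For a circular section of diameter D = 0.711 m at depth y = 0.405 m, the central angle is θ = 2 arccos(1 − 2y/D) = 3.421 rad. Then A = (D²/8)(θ − sin θ) = 0.2336 m² and P = Dθ/2 = 1.216 m.
Hydraulic radius R = A/P = 0.2336/1.216 = 0.1921 m.
From Manning's equation, S = [nQ / (1 A R^(2/3))]² = [0.014 × 0.518 / (1 × 0.2336 × 0.1921^(2/3))]² = 0.0087.

S = 0.0087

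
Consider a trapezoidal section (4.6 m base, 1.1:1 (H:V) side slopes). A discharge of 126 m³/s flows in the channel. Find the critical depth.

y_c = 3.26 m

At critical depth, Q² T / (g A³) = 1, i.e. A³/T = Q²/g = 126²/9.81 = 1618.
At y = 3.85 m: A³/T = 3011 — high.
At y = 3.26 m: A³/T = 1614 — ≈ 1618.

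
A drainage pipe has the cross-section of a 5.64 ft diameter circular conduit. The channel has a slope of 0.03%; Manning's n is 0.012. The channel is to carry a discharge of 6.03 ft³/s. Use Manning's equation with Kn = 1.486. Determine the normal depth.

y_n = 1.14 ft

Manning's equation rearranged: A R^(2/3) = nQ / (1.486·√S) = 0.012 × 6.03 / (1.486 × √0.0003) = 2.811.
Try y = 0.926 ft: A R^(2/3) = 1.839 — short.
Try y = 1.14 ft: A R^(2/3) = 2.811 — matches.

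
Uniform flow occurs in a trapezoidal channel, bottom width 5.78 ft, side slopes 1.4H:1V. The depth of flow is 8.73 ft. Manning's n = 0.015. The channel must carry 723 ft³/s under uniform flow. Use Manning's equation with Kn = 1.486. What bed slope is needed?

S = 0.0003

With bottom width b = 5.78 ft and side slope z = 1.4: A = (b + zy)y = (5.78 + 1.4×8.73)×8.73 = 157.2 ft²; P = b + 2y√(1+z²) = 5.78 + 2×8.73×1.72 = 35.82 ft.
Hydraulic radius R = A/P = 157.2/35.82 = 4.388 ft.
From Manning's equation, S = [nQ / (1.486 A R^(2/3))]² = [0.015 × 723 / (1.486 × 157.2 × 4.388^(2/3))]² = 0.0003.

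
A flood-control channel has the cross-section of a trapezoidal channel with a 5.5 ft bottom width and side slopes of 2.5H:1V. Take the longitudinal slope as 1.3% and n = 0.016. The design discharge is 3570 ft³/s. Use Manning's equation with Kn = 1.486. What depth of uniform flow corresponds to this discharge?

y_n = 6.6 ft

Manning's equation rearranged: A R^(2/3) = nQ / (1.486·√S) = 0.016 × 3570 / (1.486 × √0.013) = 337.1.
Try y = 4.58 ft: A R^(2/3) = 145.8 — too small.
Try y = 8.12 ft: A R^(2/3) = 550.2 — too large.
Try y = 6.6 ft: A R^(2/3) = 337.1 — ≈ 337.1.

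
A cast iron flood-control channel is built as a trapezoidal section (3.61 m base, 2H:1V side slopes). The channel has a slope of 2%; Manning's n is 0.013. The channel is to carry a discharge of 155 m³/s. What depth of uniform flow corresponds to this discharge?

Manning's equation rearranged: A R^(2/3) = nQ / (1·√S) = 0.013 × 155 / (√0.02) = 14.25.
Try y = 1.6 m: A R^(2/3) = 10.98 — short.
Try y = 2.25 m: A R^(2/3) = 22.12 — over.
Try y = 1.82 m: A R^(2/3) = 14.26 — ≈ 14.25.

y_n = 1.82 m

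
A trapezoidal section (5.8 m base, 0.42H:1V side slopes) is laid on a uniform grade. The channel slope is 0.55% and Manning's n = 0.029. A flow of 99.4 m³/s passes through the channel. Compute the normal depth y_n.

Manning's equation rearranged: A R^(2/3) = nQ / (1·√S) = 0.029 × 99.4 / (√0.0055) = 38.87.
Try y = 4.12 m: A R^(2/3) = 50.96 — high.
Try y = 3.11 m: A R^(2/3) = 32.23 — low.
Try y = 3.49 m: A R^(2/3) = 38.85 — ≈ 38.87.

y_n = 3.49 m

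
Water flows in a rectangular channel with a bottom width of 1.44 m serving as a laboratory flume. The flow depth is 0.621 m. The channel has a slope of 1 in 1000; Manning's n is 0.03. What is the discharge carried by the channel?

Flow area A = b·y = 1.44 × 0.621 = 0.8942 m². Wetted perimeter P = b + 2y = 1.44 + 2×0.621 = 2.682 m.
Hydraulic radius R = A/P = 0.8942/2.682 = 0.3334 m.
Manning's equation: Q = (1/n) A R^(2/3) S^(1/2) = (1/0.03) × 0.8942 × 0.3334^(2/3) × 0.001^(1/2) = 0.453 m³/s.

Q = 0.453 m³/s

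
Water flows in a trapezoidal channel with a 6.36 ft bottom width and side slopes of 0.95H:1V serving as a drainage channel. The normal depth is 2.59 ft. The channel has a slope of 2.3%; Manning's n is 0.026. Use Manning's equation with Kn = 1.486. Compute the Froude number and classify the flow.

With bottom width b = 6.36 ft and side slope z = 0.95: A = (b + zy)y = (6.36 + 0.95×2.59)×2.59 = 22.85 ft²; P = b + 2y√(1+z²) = 6.36 + 2×2.59×1.379 = 13.5 ft.
Hydraulic radius R = A/P = 22.85/13.5 = 1.692 ft.
V = (1.486/n) R^(2/3) √S = (1.486/0.026) × 1.692^(2/3) × √0.023 = 12.31 ft/s. Hydraulic depth D_h = A/T = 22.85/11.28 = 2.025 ft.
Froude number Fr = V/√(g·D_h) = 12.31/√(32.2×2.025) = 1.52, which is greater than 1, so the flow is supercritical.

supercritical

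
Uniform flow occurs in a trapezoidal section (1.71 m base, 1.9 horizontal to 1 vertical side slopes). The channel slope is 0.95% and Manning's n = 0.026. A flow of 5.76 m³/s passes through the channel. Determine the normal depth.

y_n = 0.776 m

Manning's equation rearranged: A R^(2/3) = nQ / (1·√S) = 0.026 × 5.76 / (√0.0095) = 1.537.
Try y = 0.901 m: A R^(2/3) = 2.076 — too large.
Try y = 0.668 m: A R^(2/3) = 1.142 — too small.
Try y = 0.776 m: A R^(2/3) = 1.536 — ≈ 1.537.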